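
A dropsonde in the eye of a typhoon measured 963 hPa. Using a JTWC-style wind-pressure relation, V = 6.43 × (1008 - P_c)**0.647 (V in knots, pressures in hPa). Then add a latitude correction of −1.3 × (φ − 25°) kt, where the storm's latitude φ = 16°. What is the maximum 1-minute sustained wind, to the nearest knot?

87 kt

ΔP = 1008 − 963 = 45 hPa.
45^0.647 ≈ 11.739.
V ≈ 6.43 × 11.739 ≈ 75.5 kt.
Latitude correction: −1.3 × (16 − 25) = 11.7 kt.
Corrected V ≈ 87.2 kt → 87 kt.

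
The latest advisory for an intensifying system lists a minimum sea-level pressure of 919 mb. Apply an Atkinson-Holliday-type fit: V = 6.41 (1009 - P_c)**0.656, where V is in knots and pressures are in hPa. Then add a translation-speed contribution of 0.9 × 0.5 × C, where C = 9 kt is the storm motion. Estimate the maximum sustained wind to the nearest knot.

127 kt

ΔP = 1009 − 919 = 90 mb.
90^0.656 ≈ 19.142.
V ≈ 6.41 × 19.142 ≈ 122.7 kt.
Translation term: 0.9 × 0.5 × 9 = 4.05 kt.
Corrected V ≈ 126.75 kt → 127 kt.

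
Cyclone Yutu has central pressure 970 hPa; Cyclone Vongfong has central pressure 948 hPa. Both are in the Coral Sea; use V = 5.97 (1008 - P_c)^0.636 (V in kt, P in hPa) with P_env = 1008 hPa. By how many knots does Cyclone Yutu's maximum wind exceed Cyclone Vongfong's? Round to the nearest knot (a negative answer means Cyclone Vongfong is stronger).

-20 kt

Cyclone Yutu: ΔP = 38; V ≈ 5.97 × 38^0.636 ≈ 60.36 kt.
Cyclone Vongfong: ΔP = 60; V ≈ 5.97 × 60^0.636 ≈ 80.70 kt.
Difference ≈ 60.36 − 80.70 = -20.34 → -20 kt.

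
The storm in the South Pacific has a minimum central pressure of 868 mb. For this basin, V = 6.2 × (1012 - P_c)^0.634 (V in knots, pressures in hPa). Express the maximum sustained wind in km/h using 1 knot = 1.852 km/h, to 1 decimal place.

268.2 km/h

ΔP = 1012 − 868 = 144 mb.
V ≈ 6.2 × 144^0.634 = 6.2 × 23.356 ≈ 144.808 kt.
144.808 × 1.852 ≈ 268.19 km/h → 268.2 km/h.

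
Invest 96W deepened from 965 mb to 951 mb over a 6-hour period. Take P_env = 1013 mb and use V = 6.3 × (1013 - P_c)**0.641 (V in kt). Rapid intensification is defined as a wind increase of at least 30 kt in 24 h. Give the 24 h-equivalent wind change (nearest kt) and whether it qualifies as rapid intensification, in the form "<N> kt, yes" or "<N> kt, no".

V₁: ΔP = 48, V ≈ 6.3 × 48^0.641 ≈ 75.34 kt.
V₂: ΔP = 62, V ≈ 6.3 × 62^0.641 ≈ 88.77 kt.
ΔV over 6 h = 13.43 kt → 24 h equivalent = 13.43 × 24/6 ≈ 53.72 kt.
54 kt ≥ 30 kt ⇒ rapid intensification.

54 kt, yes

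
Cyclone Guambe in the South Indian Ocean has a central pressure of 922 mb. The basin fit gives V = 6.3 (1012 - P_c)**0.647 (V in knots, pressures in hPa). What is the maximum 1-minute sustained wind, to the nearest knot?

ΔP = 1012 − 922 = 90 mb.
90^0.647 ≈ 18.382.
V ≈ 6.3 × 18.382 ≈ 115.8 kt.

116 kt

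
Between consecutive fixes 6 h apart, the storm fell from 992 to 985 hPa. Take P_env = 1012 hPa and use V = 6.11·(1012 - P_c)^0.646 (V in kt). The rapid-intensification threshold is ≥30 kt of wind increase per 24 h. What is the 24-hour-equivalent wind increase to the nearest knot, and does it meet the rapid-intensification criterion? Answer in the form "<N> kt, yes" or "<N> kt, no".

36 kt, yes

V₁: ΔP = 20, V ≈ 6.11 × 20^0.646 ≈ 42.32 kt.
V₂: ΔP = 27, V ≈ 6.11 × 27^0.646 ≈ 51.37 kt.
ΔV over 6 h = 9.05 kt → 24 h equivalent = 9.05 × 24/6 ≈ 36.20 kt.
36 kt ≥ 30 kt ⇒ rapid intensification.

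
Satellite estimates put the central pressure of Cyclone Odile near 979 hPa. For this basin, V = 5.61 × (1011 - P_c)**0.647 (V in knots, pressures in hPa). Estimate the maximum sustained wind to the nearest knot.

ΔP = 1011 − 979 = 32 hPa.
32^0.647 ≈ 9.415.
V ≈ 5.61 × 9.415 ≈ 52.8 kt.

53 kt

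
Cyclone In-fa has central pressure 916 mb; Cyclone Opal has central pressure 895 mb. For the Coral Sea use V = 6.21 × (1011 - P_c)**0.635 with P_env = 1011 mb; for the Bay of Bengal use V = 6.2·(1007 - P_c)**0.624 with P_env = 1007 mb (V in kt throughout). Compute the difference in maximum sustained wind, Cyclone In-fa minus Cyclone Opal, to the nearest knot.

-6 kt

Cyclone In-fa: ΔP = 95; V ≈ 6.21 × 95^0.635 ≈ 111.93 kt.
Cyclone Opal: ΔP = 112; V ≈ 6.2 × 112^0.624 ≈ 117.79 kt.
Difference ≈ 111.93 − 117.79 = -5.86 → -6 kt.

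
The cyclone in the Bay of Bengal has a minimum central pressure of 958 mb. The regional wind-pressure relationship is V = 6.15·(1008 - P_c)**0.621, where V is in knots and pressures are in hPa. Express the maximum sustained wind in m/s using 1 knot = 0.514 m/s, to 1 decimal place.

35.9 m/s

ΔP = 1008 − 958 = 50 mb.
V ≈ 6.15 × 50^0.621 = 6.15 × 11.352 ≈ 69.813 kt.
69.813 × 0.514 ≈ 35.88 m/s → 35.9 m/s.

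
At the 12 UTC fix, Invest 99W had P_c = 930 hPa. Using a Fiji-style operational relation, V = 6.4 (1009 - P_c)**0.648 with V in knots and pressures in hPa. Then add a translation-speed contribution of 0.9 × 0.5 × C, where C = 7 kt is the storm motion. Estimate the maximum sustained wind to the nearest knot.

112 kt

ΔP = 1009 − 930 = 79 hPa.
79^0.648 ≈ 16.969.
V ≈ 6.4 × 16.969 ≈ 108.6 kt.
Translation term: 0.9 × 0.5 × 7 = 3.15 kt.
Corrected V ≈ 111.75 kt → 112 kt.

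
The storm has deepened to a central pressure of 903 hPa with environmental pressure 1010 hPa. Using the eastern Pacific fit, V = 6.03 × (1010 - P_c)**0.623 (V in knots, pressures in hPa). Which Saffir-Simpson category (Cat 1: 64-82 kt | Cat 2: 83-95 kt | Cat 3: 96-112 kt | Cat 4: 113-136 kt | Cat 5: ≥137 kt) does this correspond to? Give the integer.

3

ΔP = 1010 − 903 = 107 hPa.
V ≈ 6.03 × 107^0.623 = 6.03 × 18.38 ≈ 111 kt.
111 kt falls in the Category 3 band.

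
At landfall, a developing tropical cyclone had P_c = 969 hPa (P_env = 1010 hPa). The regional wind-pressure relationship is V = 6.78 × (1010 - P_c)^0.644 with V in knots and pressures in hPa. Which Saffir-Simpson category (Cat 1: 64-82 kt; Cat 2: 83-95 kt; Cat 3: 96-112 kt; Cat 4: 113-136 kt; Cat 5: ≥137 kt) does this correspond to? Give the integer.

ΔP = 1010 − 969 = 41 hPa.
V ≈ 6.78 × 41^0.644 = 6.78 × 10.93 ≈ 74 kt.
74 kt falls in the Category 1 band.

1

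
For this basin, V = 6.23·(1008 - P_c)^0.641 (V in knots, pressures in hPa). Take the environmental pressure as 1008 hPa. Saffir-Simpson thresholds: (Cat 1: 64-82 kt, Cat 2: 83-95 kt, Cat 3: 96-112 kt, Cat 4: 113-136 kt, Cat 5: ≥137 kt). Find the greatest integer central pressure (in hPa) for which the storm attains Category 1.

970 hPa

Category 1 begins at V = 64 kt.
Required ΔP = (64/6.23)^(1/0.641) = 10.273^1.560 ≈ 37.87 hPa.
P_c ≤ 1008 − 37.87 = 970.13, so the highest integer P_c is 970 hPa.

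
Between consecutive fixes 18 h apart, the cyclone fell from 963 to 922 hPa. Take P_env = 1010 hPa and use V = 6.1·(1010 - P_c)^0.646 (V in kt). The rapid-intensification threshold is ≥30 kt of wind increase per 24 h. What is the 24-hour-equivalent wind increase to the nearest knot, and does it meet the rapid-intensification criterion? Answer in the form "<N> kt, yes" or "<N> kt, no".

49 kt, yes

V₁: ΔP = 47, V ≈ 6.1 × 47^0.646 ≈ 73.37 kt.
V₂: ΔP = 88, V ≈ 6.1 × 88^0.646 ≈ 110.02 kt.
ΔV over 18 h = 36.65 kt → 24 h equivalent = 36.65 × 24/18 ≈ 48.87 kt.
49 kt ≥ 30 kt ⇒ rapid intensification.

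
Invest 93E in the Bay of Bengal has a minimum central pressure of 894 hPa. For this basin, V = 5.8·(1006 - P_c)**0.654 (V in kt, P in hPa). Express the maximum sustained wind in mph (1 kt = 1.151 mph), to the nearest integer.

146 mph

ΔP = 1006 − 894 = 112 hPa.
V ≈ 5.8 × 112^0.654 = 5.8 × 21.887 ≈ 126.945 kt.
126.945 × 1.151 ≈ 146.11 mph → 146 mph.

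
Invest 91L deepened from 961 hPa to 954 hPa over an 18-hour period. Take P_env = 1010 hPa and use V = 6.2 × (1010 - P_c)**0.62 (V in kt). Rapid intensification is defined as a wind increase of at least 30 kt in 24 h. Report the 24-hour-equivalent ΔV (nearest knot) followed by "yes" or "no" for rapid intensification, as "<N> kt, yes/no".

8 kt, no

V₁: ΔP = 49, V ≈ 6.2 × 49^0.62 ≈ 69.23 kt.
V₂: ΔP = 56, V ≈ 6.2 × 56^0.62 ≈ 75.21 kt.
ΔV over 18 h = 5.98 kt → 24 h equivalent = 5.98 × 24/18 ≈ 7.97 kt.
8 kt < 30 kt ⇒ not rapid intensification.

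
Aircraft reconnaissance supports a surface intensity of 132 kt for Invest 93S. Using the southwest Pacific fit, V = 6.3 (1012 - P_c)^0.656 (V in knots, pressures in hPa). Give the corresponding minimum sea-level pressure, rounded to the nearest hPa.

ΔP = (V / 6.3)^(1/0.656) = (132/6.3)^1.524.
132/6.3 = 20.952; 20.952^1.524 ≈ 103.29 hPa.
P_c = 1012 − 103.29 = 908.71 ≈ 909 hPa.

909 hPa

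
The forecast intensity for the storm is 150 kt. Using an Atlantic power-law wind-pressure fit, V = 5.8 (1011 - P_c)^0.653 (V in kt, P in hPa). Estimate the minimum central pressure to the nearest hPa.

865 hPa

ΔP = (V / 5.8)^(1/0.653) = (150/5.8)^1.531.
150/5.8 = 25.862; 25.862^1.531 ≈ 145.66 hPa.
P_c = 1011 − 145.66 = 865.34 ≈ 865 hPa.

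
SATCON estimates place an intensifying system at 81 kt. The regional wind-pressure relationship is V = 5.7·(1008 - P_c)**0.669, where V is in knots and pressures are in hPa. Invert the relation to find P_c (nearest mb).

ΔP = (V / 5.7)^(1/0.669) = (81/5.7)^1.495.
81/5.7 = 14.211; 14.211^1.495 ≈ 52.83 mb.
P_c = 1008 − 52.83 = 955.17 ≈ 955 mb.

955 mb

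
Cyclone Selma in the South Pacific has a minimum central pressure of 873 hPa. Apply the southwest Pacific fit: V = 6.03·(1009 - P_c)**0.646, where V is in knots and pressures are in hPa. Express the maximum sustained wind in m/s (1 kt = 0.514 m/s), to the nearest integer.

ΔP = 1009 − 873 = 136 hPa.
V ≈ 6.03 × 136^0.646 = 6.03 × 23.893 ≈ 144.073 kt.
144.073 × 0.514 ≈ 74.05 m/s → 74 m/s.

74 m/s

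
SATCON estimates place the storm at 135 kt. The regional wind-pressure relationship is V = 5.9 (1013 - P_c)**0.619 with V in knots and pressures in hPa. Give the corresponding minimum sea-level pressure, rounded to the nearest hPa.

856 hPa

ΔP = (V / 5.9)^(1/0.619) = (135/5.9)^1.616.
135/5.9 = 22.881; 22.881^1.616 ≈ 157.13 hPa.
P_c = 1013 − 157.13 = 855.87 ≈ 856 hPa.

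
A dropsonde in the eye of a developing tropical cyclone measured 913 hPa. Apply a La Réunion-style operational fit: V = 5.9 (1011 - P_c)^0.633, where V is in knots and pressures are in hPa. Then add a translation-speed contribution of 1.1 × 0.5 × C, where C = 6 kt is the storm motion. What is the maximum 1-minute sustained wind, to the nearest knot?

111 kt

ΔP = 1011 − 913 = 98 hPa.
98^0.633 ≈ 18.216.
V ≈ 5.9 × 18.216 ≈ 107.5 kt.
Translation term: 1.1 × 0.5 × 6 = 3.3 kt.
Corrected V ≈ 110.8 kt → 111 kt.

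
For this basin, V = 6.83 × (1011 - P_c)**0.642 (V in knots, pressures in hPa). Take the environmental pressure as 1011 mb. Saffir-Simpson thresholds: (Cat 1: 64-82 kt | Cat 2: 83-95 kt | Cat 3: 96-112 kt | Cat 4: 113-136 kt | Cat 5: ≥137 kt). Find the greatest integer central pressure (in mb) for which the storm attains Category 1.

Category 1 begins at V = 64 kt.
Required ΔP = (64/6.83)^(1/0.642) = 9.370^1.558 ≈ 32.63 mb.
P_c ≤ 1011 − 32.63 = 978.37, so the highest integer P_c is 978 mb.

978 mb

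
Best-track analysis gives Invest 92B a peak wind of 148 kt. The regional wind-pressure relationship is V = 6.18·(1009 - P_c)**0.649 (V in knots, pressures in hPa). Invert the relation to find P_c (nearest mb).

876 mb

ΔP = (V / 6.18)^(1/0.649) = (148/6.18)^1.541.
148/6.18 = 23.948; 23.948^1.541 ≈ 133.42 mb.
P_c = 1009 − 133.42 = 875.58 ≈ 876 mb.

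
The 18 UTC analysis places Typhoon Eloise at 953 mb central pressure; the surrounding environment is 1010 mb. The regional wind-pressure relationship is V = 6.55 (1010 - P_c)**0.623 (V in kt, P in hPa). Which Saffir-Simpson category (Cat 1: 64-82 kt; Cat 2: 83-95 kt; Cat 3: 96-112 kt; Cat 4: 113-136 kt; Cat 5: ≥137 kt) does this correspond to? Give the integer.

1

ΔP = 1010 − 953 = 57 mb.
V ≈ 6.55 × 57^0.623 = 6.55 × 12.41 ≈ 81 kt.
81 kt falls in the Category 1 band.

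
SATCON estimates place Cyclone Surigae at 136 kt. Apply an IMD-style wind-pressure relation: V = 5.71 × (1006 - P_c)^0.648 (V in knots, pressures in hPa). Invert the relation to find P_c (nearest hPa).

ΔP = (V / 5.71)^(1/0.648) = (136/5.71)^1.543.
136/5.71 = 23.818; 23.818^1.543 ≈ 133.31 hPa.
P_c = 1006 − 133.31 = 872.69 ≈ 873 hPa.

873 hPa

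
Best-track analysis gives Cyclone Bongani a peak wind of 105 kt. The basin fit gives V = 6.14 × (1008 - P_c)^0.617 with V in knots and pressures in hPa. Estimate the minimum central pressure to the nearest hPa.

ΔP = (V / 6.14)^(1/0.617) = (105/6.14)^1.621.
105/6.14 = 17.101; 17.101^1.621 ≈ 99.64 hPa.
P_c = 1008 − 99.64 = 908.36 ≈ 908 hPa.

908 hPa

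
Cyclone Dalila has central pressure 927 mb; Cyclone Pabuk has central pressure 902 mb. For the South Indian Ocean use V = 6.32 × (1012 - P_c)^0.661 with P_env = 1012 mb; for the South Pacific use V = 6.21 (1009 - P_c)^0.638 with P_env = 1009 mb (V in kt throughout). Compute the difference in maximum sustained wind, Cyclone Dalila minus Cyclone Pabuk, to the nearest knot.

Cyclone Dalila: ΔP = 85; V ≈ 6.32 × 85^0.661 ≈ 119.14 kt.
Cyclone Pabuk: ΔP = 107; V ≈ 6.21 × 107^0.638 ≈ 122.42 kt.
Difference ≈ 119.14 − 122.42 = -3.28 → -3 kt.

-3 kt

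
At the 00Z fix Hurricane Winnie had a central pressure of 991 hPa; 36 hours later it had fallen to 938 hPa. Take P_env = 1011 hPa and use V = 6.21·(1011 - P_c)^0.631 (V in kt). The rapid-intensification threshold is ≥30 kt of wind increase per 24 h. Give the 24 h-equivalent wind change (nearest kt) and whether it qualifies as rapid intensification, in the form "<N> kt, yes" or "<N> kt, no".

V₁: ΔP = 20, V ≈ 6.21 × 20^0.631 ≈ 41.12 kt.
V₂: ΔP = 73, V ≈ 6.21 × 73^0.631 ≈ 93.08 kt.
ΔV over 36 h = 51.96 kt → 24 h equivalent = 51.96 × 24/36 ≈ 34.64 kt.
35 kt ≥ 30 kt ⇒ rapid intensification.

35 kt, yes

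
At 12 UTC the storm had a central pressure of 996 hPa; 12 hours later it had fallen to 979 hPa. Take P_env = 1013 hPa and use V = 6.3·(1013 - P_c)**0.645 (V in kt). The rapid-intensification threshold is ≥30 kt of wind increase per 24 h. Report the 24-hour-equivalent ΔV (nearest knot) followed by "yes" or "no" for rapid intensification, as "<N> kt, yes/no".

44 kt, yes

V₁: ΔP = 17, V ≈ 6.3 × 17^0.645 ≈ 39.17 kt.
V₂: ΔP = 34, V ≈ 6.3 × 34^0.645 ≈ 61.26 kt.
ΔV over 12 h = 22.09 kt → 24 h equivalent = 22.09 × 24/12 ≈ 44.18 kt.
44 kt ≥ 30 kt ⇒ rapid intensification.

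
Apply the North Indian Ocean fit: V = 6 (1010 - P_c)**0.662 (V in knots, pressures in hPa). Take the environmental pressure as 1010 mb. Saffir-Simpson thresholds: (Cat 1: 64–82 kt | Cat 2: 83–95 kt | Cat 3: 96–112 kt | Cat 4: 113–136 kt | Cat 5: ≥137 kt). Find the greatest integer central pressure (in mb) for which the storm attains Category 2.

Category 2 begins at V = 83 kt.
Required ΔP = (83/6)^(1/0.662) = 13.833^1.511 ≈ 52.90 mb.
P_c ≤ 1010 − 52.90 = 957.10, so the highest integer P_c is 957 mb.

957 mb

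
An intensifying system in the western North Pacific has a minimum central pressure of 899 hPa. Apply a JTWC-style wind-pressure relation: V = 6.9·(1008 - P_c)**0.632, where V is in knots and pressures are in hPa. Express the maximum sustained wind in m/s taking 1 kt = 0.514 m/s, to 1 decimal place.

ΔP = 1008 − 899 = 109 hPa.
V ≈ 6.9 × 109^0.632 = 6.9 × 19.393 ≈ 133.814 kt.
133.814 × 0.514 ≈ 68.78 m/s → 68.8 m/s.

68.8 m/s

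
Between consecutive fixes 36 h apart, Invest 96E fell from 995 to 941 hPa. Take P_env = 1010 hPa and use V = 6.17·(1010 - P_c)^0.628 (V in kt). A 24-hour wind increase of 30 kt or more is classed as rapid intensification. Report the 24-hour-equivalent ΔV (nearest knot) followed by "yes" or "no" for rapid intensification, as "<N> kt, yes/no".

36 kt, yes

V₁: ΔP = 15, V ≈ 6.17 × 15^0.628 ≈ 33.80 kt.
V₂: ΔP = 69, V ≈ 6.17 × 69^0.628 ≈ 88.12 kt.
ΔV over 36 h = 54.32 kt → 24 h equivalent = 54.32 × 24/36 ≈ 36.21 kt.
36 kt ≥ 30 kt ⇒ rapid intensification.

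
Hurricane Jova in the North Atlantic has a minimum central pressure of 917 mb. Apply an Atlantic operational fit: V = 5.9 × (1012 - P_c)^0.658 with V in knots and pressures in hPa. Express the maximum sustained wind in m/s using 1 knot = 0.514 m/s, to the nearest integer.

61 m/s

ΔP = 1012 − 917 = 95 mb.
V ≈ 5.9 × 95^0.658 = 5.9 × 20.014 ≈ 118.085 kt.
118.085 × 0.514 ≈ 60.70 m/s → 61 m/s.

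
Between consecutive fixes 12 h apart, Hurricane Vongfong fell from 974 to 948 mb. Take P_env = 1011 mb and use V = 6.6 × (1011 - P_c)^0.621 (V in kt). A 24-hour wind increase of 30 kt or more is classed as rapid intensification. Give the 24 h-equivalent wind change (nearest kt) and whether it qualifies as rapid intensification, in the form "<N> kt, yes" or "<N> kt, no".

49 kt, yes

V₁: ΔP = 37, V ≈ 6.6 × 37^0.621 ≈ 62.14 kt.
V₂: ΔP = 63, V ≈ 6.6 × 63^0.621 ≈ 86.48 kt.
ΔV over 12 h = 24.34 kt → 24 h equivalent = 24.34 × 24/12 ≈ 48.68 kt.
49 kt ≥ 30 kt ⇒ rapid intensification.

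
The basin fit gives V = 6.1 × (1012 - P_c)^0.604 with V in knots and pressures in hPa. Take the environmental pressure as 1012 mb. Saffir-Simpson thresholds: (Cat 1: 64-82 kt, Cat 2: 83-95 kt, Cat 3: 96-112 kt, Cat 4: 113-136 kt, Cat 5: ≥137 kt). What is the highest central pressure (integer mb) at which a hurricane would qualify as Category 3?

916 mb

Category 3 begins at V = 96 kt.
Required ΔP = (96/6.1)^(1/0.604) = 15.738^1.656 ≈ 95.87 mb.
P_c ≤ 1012 − 95.87 = 916.13, so the highest integer P_c is 916 mb.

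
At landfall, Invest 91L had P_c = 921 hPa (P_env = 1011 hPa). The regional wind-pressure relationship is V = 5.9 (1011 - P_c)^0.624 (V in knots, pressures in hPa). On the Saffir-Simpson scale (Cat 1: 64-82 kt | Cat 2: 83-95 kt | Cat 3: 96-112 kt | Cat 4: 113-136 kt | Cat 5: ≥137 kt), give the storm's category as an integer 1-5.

3

ΔP = 1011 − 921 = 90 hPa.
V ≈ 5.9 × 90^0.624 = 5.9 × 16.57 ≈ 98 kt.
98 kt falls in the Category 3 band.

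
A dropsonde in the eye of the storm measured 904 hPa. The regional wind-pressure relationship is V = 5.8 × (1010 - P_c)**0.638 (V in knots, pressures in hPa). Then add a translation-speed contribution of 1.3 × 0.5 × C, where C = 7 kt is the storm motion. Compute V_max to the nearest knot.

ΔP = 1010 − 904 = 106 hPa.
106^0.638 ≈ 19.595.
V ≈ 5.8 × 19.595 ≈ 113.7 kt.
Translation term: 1.3 × 0.5 × 7 = 4.55 kt.
Corrected V ≈ 118.25 kt → 118 kt.

118 kt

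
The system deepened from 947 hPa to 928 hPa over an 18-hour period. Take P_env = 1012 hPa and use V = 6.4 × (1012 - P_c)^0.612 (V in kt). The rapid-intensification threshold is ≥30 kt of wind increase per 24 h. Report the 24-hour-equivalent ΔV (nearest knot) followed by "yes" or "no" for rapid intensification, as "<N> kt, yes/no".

V₁: ΔP = 65, V ≈ 6.4 × 65^0.612 ≈ 82.35 kt.
V₂: ΔP = 84, V ≈ 6.4 × 84^0.612 ≈ 96.35 kt.
ΔV over 18 h = 14.00 kt → 24 h equivalent = 14.00 × 24/18 ≈ 18.67 kt.
19 kt < 30 kt ⇒ not rapid intensification.

19 kt, no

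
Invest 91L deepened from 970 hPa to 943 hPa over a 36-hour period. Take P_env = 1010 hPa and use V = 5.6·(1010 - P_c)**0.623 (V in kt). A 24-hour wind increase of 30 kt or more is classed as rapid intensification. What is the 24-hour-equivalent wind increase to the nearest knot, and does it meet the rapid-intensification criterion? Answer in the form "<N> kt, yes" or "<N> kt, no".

V₁: ΔP = 40, V ≈ 5.6 × 40^0.623 ≈ 55.75 kt.
V₂: ΔP = 67, V ≈ 5.6 × 67^0.623 ≈ 76.88 kt.
ΔV over 36 h = 21.13 kt → 24 h equivalent = 21.13 × 24/36 ≈ 14.09 kt.
14 kt < 30 kt ⇒ not rapid intensification.

14 kt, no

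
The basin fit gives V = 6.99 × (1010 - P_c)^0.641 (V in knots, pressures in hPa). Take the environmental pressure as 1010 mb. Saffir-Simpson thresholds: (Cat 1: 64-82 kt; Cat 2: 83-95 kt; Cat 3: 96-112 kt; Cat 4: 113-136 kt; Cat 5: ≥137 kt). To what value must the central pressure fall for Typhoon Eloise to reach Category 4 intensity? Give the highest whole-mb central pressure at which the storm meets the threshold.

Category 4 begins at V = 113 kt.
Required ΔP = (113/6.99)^(1/0.641) = 16.166^1.560 ≈ 76.82 mb.
P_c ≤ 1010 − 76.82 = 933.18, so the highest integer P_c is 933 mb.

933 mb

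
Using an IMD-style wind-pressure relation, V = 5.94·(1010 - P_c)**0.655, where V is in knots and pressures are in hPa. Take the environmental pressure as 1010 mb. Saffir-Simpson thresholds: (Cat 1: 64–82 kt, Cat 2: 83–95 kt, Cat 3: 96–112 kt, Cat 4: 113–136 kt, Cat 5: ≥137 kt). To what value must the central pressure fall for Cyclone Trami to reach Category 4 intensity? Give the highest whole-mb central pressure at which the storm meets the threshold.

Category 4 begins at V = 113 kt.
Required ΔP = (113/5.94)^(1/0.655) = 19.024^1.527 ≈ 89.77 mb.
P_c ≤ 1010 − 89.77 = 920.23, so the highest integer P_c is 920 mb.

920 mb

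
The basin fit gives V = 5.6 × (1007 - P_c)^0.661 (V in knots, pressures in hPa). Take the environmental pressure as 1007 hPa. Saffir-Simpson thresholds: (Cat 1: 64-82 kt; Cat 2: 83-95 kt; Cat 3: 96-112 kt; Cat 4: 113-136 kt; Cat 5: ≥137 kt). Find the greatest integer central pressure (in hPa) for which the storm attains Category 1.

Category 1 begins at V = 64 kt.
Required ΔP = (64/5.6)^(1/0.661) = 11.429^1.513 ≈ 39.87 hPa.
P_c ≤ 1007 − 39.87 = 967.13, so the highest integer P_c is 967 hPa.

967 hPa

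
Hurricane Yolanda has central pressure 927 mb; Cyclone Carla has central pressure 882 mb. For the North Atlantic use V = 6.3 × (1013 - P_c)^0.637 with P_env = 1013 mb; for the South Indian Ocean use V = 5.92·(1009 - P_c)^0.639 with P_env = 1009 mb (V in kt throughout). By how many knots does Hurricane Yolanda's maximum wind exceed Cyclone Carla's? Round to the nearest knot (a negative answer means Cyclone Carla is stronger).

Hurricane Yolanda: ΔP = 86; V ≈ 6.3 × 86^0.637 ≈ 107.55 kt.
Cyclone Carla: ΔP = 127; V ≈ 5.92 × 127^0.639 ≈ 130.81 kt.
Difference ≈ 107.55 − 130.81 = -23.26 → -23 kt.

-23 kt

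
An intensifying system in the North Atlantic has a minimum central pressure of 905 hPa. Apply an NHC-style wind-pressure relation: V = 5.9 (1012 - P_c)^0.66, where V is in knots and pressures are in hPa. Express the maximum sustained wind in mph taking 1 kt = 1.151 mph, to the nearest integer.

148 mph

ΔP = 1012 − 905 = 107 hPa.
V ≈ 5.9 × 107^0.66 = 5.9 × 21.847 ≈ 128.898 kt.
128.898 × 1.151 ≈ 148.36 mph → 148 mph.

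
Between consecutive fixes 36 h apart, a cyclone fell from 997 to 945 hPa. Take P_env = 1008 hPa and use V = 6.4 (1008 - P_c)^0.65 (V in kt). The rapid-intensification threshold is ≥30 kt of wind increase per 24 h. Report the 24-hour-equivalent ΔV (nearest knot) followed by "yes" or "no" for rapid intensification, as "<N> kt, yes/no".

V₁: ΔP = 11, V ≈ 6.4 × 11^0.65 ≈ 30.41 kt.
V₂: ΔP = 63, V ≈ 6.4 × 63^0.65 ≈ 94.57 kt.
ΔV over 36 h = 64.16 kt → 24 h equivalent = 64.16 × 24/36 ≈ 42.77 kt.
43 kt ≥ 30 kt ⇒ rapid intensification.

43 kt, yes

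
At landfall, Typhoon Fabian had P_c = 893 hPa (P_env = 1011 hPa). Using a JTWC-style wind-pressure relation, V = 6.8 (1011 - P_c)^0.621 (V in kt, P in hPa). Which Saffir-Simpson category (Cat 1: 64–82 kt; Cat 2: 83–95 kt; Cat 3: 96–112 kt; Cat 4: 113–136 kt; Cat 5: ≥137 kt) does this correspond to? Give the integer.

ΔP = 1011 − 893 = 118 hPa.
V ≈ 6.8 × 118^0.621 = 6.8 × 19.35 ≈ 132 kt.
132 kt falls in the Category 4 band.

4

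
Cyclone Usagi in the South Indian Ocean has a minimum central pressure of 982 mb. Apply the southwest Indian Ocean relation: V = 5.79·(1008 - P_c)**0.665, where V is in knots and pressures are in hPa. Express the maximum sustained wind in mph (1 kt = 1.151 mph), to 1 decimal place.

58.2 mph

ΔP = 1008 − 982 = 26 mb.
V ≈ 5.79 × 26^0.665 = 5.79 × 8.729 ≈ 50.540 kt.
50.540 × 1.151 ≈ 58.17 mph → 58.2 mph.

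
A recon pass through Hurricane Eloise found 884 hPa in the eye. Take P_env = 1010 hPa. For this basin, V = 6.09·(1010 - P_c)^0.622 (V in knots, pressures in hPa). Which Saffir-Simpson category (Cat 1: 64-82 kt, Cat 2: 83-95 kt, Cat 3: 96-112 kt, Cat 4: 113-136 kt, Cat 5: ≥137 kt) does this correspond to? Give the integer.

ΔP = 1010 − 884 = 126 hPa.
V ≈ 6.09 × 126^0.622 = 6.09 × 20.25 ≈ 123 kt.
123 kt falls in the Category 4 band.

4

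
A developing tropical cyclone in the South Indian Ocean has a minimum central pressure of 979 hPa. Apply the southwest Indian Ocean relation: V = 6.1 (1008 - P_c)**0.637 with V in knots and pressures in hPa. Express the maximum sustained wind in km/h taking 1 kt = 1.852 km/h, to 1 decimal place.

ΔP = 1008 − 979 = 29 hPa.
V ≈ 6.1 × 29^0.637 = 6.1 × 8.542 ≈ 52.105 kt.
52.105 × 1.852 ≈ 96.50 km/h → 96.5 km/h.

96.5 km/h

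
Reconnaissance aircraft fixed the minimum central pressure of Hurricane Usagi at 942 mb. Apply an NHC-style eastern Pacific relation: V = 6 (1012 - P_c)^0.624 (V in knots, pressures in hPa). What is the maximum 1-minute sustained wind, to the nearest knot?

85 kt

ΔP = 1012 − 942 = 70 mb.
70^0.624 ≈ 14.169.
V ≈ 6 × 14.169 ≈ 85.0 kt.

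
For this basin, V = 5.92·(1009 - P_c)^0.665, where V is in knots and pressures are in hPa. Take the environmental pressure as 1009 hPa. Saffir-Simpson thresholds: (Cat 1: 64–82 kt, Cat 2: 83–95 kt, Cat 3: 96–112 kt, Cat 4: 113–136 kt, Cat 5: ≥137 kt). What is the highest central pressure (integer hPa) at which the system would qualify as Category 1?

973 hPa

Category 1 begins at V = 64 kt.
Required ΔP = (64/5.92)^(1/0.665) = 10.811^1.504 ≈ 35.87 hPa.
P_c ≤ 1009 − 35.87 = 973.13, so the highest integer P_c is 973 hPa.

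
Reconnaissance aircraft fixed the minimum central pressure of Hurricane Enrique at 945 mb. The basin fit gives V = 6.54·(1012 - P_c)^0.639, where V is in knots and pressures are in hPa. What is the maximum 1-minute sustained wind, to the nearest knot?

ΔP = 1012 − 945 = 67 mb.
67^0.639 ≈ 14.685.
V ≈ 6.54 × 14.685 ≈ 96.0 kt.

96 kt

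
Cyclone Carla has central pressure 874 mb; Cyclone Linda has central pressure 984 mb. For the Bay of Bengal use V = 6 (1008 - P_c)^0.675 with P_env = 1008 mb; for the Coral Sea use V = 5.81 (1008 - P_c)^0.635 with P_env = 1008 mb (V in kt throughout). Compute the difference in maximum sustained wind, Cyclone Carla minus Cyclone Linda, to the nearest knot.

Cyclone Carla: ΔP = 134; V ≈ 6 × 134^0.675 ≈ 163.66 kt.
Cyclone Linda: ΔP = 24; V ≈ 5.81 × 24^0.635 ≈ 43.71 kt.
Difference ≈ 163.66 − 43.71 = 119.95 → 120 kt.

120 kt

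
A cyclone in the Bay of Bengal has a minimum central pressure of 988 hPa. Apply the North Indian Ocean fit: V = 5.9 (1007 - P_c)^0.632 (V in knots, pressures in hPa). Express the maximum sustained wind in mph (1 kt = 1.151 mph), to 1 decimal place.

43.7 mph

ΔP = 1007 − 988 = 19 hPa.
V ≈ 5.9 × 19^0.632 = 5.9 × 6.429 ≈ 37.934 kt.
37.934 × 1.151 ≈ 43.66 mph → 43.7 mph.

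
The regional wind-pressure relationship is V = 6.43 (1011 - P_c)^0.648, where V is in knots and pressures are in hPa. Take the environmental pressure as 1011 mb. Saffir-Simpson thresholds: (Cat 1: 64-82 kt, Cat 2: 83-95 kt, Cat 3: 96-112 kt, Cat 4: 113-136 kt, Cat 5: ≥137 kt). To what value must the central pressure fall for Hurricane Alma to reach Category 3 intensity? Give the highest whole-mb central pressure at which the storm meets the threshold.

946 mb

Category 3 begins at V = 96 kt.
Required ΔP = (96/6.43)^(1/0.648) = 14.930^1.543 ≈ 64.84 mb.
P_c ≤ 1011 − 64.84 = 946.16, so the highest integer P_c is 946 mb.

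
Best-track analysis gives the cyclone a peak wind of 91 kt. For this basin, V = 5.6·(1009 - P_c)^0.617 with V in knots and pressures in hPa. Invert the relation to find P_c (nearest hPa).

ΔP = (V / 5.6)^(1/0.617) = (91/5.6)^1.621.
91/5.6 = 16.250; 16.250^1.621 ≈ 91.72 hPa.
P_c = 1009 − 91.72 = 917.28 ≈ 917 hPa.

917 hPa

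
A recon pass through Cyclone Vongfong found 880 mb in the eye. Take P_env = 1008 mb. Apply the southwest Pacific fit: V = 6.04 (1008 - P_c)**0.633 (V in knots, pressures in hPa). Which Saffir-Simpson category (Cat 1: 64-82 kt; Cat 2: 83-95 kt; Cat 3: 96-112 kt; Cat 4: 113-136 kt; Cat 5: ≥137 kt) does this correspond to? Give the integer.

ΔP = 1008 − 880 = 128 mb.
V ≈ 6.04 × 128^0.633 = 6.04 × 21.57 ≈ 130 kt.
130 kt falls in the Category 4 band.

4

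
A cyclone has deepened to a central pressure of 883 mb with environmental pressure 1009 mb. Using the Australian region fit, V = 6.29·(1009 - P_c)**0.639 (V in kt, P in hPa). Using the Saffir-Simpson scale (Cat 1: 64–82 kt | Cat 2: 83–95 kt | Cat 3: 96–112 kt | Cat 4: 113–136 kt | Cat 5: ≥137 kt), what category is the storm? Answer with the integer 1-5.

ΔP = 1009 − 883 = 126 mb.
V ≈ 6.29 × 126^0.639 = 6.29 × 21.99 ≈ 138 kt.
138 kt falls in the Category 5 band.

5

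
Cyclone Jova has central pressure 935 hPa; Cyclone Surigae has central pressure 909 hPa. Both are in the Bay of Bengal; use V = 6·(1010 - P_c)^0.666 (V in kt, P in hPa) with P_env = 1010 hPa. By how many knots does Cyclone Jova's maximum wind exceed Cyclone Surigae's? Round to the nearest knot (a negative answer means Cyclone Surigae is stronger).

-23 kt

Cyclone Jova: ΔP = 75; V ≈ 6 × 75^0.666 ≈ 106.40 kt.
Cyclone Surigae: ΔP = 101; V ≈ 6 × 101^0.666 ≈ 129.73 kt.
Difference ≈ 106.40 − 129.73 = -23.33 → -23 kt.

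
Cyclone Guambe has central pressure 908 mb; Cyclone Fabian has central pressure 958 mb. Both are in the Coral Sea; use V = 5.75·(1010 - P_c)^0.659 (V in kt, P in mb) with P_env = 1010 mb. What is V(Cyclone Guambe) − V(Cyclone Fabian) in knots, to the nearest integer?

Cyclone Guambe: ΔP = 102; V ≈ 5.75 × 102^0.659 ≈ 121.15 kt.
Cyclone Fabian: ΔP = 52; V ≈ 5.75 × 52^0.659 ≈ 77.72 kt.
Difference ≈ 121.15 − 77.72 = 43.43 → 43 kt.

43 kt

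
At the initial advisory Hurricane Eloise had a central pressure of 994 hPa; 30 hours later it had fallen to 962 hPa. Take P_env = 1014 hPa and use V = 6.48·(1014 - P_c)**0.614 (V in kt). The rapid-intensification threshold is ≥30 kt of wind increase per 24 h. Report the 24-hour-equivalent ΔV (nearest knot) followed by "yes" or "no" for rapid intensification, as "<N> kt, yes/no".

V₁: ΔP = 20, V ≈ 6.48 × 20^0.614 ≈ 40.78 kt.
V₂: ΔP = 52, V ≈ 6.48 × 52^0.614 ≈ 73.32 kt.
ΔV over 30 h = 32.54 kt → 24 h equivalent = 32.54 × 24/30 ≈ 26.03 kt.
26 kt < 30 kt ⇒ not rapid intensification.

26 kt, no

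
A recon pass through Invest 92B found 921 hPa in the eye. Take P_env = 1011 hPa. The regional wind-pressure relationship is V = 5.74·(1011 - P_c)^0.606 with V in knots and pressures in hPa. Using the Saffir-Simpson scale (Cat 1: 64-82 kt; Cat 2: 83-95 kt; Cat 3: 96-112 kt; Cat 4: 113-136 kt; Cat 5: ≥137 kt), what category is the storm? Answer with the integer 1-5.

2

ΔP = 1011 − 921 = 90 hPa.
V ≈ 5.74 × 90^0.606 = 5.74 × 15.29 ≈ 88 kt.
88 kt falls in the Category 2 band.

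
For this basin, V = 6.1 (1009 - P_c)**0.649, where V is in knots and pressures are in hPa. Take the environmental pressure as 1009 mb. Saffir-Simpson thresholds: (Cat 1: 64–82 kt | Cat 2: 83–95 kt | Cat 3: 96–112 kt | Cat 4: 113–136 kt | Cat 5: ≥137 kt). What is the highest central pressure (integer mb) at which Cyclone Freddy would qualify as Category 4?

919 mb

Category 4 begins at V = 113 kt.
Required ΔP = (113/6.1)^(1/0.649) = 18.525^1.541 ≈ 89.82 mb.
P_c ≤ 1009 − 89.82 = 919.18, so the highest integer P_c is 919 mb.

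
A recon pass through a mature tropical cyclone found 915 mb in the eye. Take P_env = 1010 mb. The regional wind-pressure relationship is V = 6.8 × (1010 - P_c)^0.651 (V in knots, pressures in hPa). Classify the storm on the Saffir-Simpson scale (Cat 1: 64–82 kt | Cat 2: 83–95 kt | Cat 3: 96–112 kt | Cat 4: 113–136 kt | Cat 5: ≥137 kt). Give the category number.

ΔP = 1010 − 915 = 95 mb.
V ≈ 6.8 × 95^0.651 = 6.8 × 19.39 ≈ 132 kt.
132 kt falls in the Category 4 band.

4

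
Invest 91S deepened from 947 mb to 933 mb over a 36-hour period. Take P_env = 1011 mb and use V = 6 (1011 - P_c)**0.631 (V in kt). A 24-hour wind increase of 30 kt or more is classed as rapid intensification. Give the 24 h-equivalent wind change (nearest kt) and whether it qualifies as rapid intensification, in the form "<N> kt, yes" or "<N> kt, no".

7 kt, no

V₁: ΔP = 64, V ≈ 6 × 64^0.631 ≈ 82.77 kt.
V₂: ΔP = 78, V ≈ 6 × 78^0.631 ≈ 93.77 kt.
ΔV over 36 h = 11.00 kt → 24 h equivalent = 11.00 × 24/36 ≈ 7.33 kt.
7 kt < 30 kt ⇒ not rapid intensification.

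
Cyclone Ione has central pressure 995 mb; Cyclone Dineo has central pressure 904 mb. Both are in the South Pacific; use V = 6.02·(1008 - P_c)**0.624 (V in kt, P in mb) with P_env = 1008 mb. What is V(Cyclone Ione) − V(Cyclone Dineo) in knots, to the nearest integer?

-79 kt

Cyclone Ione: ΔP = 13; V ≈ 6.02 × 13^0.624 ≈ 29.83 kt.
Cyclone Dineo: ΔP = 104; V ≈ 6.02 × 104^0.624 ≈ 109.20 kt.
Difference ≈ 29.83 − 109.20 = -79.37 → -79 kt.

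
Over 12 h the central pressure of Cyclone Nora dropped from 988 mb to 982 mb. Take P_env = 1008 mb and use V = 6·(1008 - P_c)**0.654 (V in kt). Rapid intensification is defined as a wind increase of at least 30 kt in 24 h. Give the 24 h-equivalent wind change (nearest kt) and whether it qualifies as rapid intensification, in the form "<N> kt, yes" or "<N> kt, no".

16 kt, no

V₁: ΔP = 20, V ≈ 6 × 20^0.654 ≈ 42.56 kt.
V₂: ΔP = 26, V ≈ 6 × 26^0.654 ≈ 50.53 kt.
ΔV over 12 h = 7.97 kt → 24 h equivalent = 7.97 × 24/12 ≈ 15.94 kt.
16 kt < 30 kt ⇒ not rapid intensification.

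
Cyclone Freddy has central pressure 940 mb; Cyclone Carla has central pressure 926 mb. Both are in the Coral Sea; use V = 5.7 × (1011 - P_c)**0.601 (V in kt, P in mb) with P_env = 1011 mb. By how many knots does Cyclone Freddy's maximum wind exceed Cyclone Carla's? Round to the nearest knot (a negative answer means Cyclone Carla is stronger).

-8 kt

Cyclone Freddy: ΔP = 71; V ≈ 5.7 × 71^0.601 ≈ 73.87 kt.
Cyclone Carla: ΔP = 85; V ≈ 5.7 × 85^0.601 ≈ 82.31 kt.
Difference ≈ 73.87 − 82.31 = -8.44 → -8 kt.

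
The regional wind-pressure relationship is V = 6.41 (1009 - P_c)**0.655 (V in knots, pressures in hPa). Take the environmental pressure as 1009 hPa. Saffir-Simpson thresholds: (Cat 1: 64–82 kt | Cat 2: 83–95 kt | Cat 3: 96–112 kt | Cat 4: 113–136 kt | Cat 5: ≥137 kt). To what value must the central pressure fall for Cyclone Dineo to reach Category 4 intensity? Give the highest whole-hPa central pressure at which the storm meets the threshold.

929 hPa

Category 4 begins at V = 113 kt.
Required ΔP = (113/6.41)^(1/0.655) = 17.629^1.527 ≈ 79.91 hPa.
P_c ≤ 1009 − 79.91 = 929.09, so the highest integer P_c is 929 hPa.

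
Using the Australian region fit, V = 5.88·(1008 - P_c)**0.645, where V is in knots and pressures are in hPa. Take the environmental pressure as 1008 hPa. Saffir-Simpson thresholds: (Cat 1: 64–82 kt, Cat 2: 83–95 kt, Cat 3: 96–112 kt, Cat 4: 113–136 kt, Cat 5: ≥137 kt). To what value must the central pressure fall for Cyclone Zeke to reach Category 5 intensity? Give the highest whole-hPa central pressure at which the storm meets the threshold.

876 hPa

Category 5 begins at V = 137 kt.
Required ΔP = (137/5.88)^(1/0.645) = 23.299^1.550 ≈ 131.80 hPa.
P_c ≤ 1008 − 131.80 = 876.20, so the highest integer P_c is 876 hPa.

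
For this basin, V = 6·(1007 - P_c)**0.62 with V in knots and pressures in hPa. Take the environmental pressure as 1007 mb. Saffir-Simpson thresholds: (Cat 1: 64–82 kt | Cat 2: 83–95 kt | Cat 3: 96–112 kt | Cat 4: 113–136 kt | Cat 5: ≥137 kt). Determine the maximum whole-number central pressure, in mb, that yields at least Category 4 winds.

Category 4 begins at V = 113 kt.
Required ΔP = (113/6)^(1/0.62) = 18.833^1.613 ≈ 113.85 mb.
P_c ≤ 1007 − 113.85 = 893.15, so the highest integer P_c is 893 mb.

893 mb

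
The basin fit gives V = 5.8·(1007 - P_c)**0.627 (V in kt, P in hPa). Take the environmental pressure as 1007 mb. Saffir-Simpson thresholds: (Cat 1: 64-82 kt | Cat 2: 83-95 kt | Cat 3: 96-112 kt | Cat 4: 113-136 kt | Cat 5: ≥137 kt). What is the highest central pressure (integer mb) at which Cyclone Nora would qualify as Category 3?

919 mb

Category 3 begins at V = 96 kt.
Required ΔP = (96/5.8)^(1/0.627) = 16.552^1.595 ≈ 87.89 mb.
P_c ≤ 1007 − 87.89 = 919.11, so the highest integer P_c is 919 mb.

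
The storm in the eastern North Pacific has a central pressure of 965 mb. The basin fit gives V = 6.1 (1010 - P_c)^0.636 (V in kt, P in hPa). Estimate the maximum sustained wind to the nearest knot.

69 kt

ΔP = 1010 − 965 = 45 mb.
45^0.636 ≈ 11.258.
V ≈ 6.1 × 11.258 ≈ 68.7 kt.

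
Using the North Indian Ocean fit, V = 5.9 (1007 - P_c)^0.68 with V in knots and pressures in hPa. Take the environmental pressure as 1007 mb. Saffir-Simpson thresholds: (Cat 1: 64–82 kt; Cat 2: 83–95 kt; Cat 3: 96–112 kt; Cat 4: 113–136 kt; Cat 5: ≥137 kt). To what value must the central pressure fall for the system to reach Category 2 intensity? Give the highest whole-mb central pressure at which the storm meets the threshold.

958 mb

Category 2 begins at V = 83 kt.
Required ΔP = (83/5.9)^(1/0.68) = 14.068^1.471 ≈ 48.82 mb.
P_c ≤ 1007 − 48.82 = 958.18, so the highest integer P_c is 958 mb.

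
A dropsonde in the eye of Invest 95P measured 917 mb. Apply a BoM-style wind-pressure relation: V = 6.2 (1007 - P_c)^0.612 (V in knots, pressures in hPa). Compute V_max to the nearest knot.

97 kt

ΔP = 1007 − 917 = 90 mb.
90^0.612 ≈ 15.703.
V ≈ 6.2 × 15.703 ≈ 97.4 kt.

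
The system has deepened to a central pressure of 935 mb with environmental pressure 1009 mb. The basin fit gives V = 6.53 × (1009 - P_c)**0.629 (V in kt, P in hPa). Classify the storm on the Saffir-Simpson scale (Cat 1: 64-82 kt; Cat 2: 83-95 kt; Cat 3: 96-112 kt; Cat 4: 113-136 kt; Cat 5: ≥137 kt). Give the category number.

3

ΔP = 1009 − 935 = 74 mb.
V ≈ 6.53 × 74^0.629 = 6.53 × 14.99 ≈ 98 kt.
98 kt falls in the Category 3 band.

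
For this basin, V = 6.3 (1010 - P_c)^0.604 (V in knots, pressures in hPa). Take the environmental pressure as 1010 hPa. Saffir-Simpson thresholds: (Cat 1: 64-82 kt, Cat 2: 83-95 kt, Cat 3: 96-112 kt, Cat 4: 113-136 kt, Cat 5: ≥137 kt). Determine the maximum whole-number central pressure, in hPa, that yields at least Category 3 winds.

Category 3 begins at V = 96 kt.
Required ΔP = (96/6.3)^(1/0.604) = 15.238^1.656 ≈ 90.89 hPa.
P_c ≤ 1010 − 90.89 = 919.11, so the highest integer P_c is 919 hPa.

919 hPa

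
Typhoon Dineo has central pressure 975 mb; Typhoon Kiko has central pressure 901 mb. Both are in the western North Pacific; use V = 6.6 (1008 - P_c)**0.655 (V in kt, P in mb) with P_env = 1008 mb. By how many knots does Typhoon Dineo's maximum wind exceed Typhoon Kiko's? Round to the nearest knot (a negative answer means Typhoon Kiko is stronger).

Typhoon Dineo: ΔP = 33; V ≈ 6.6 × 33^0.655 ≈ 65.19 kt.
Typhoon Kiko: ΔP = 107; V ≈ 6.6 × 107^0.655 ≈ 140.86 kt.
Difference ≈ 65.19 − 140.86 = -75.67 → -76 kt.

-76 kt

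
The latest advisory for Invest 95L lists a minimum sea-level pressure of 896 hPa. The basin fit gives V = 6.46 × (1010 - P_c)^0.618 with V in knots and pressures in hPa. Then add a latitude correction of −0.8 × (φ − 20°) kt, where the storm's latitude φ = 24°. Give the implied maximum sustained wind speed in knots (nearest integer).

ΔP = 1010 − 896 = 114 hPa.
114^0.618 ≈ 18.671.
V ≈ 6.46 × 18.671 ≈ 120.6 kt.
Latitude correction: −0.8 × (24 − 20) = -3.2 kt.
Corrected V ≈ 117.4 kt → 117 kt.

117 kt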